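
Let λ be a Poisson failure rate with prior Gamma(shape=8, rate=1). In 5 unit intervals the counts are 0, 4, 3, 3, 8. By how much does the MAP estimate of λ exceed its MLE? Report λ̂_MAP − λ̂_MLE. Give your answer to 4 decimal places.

Σxᵢ = 18. Posterior is Gamma(26, 6); MAP = (26−1)/6 = 25/6 ≈ 4.16667.
MLE = x̄ = 18/5 ≈ 3.60000.
Difference = 25/6 − 18/5 = 17/30 ≈ 0.5667.

MAP − MLE = 0.5667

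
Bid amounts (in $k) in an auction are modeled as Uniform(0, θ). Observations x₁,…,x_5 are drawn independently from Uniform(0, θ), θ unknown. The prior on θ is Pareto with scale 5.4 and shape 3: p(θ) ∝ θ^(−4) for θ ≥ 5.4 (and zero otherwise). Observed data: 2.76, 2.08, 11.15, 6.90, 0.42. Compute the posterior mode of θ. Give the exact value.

The Uniform(0, θ) likelihood is θ^(−n) for θ ≥ max(xᵢ), zero otherwise. Here max(xᵢ) = 11.15.
Posterior ∝ θ^(−4) · θ^(−5) = θ^(−9) on θ ≥ max(5.4, 11.15) = 11.15.
This density is strictly decreasing in θ, so the posterior mode lies at the lower boundary of the support.

θ̂_MAP = 11.15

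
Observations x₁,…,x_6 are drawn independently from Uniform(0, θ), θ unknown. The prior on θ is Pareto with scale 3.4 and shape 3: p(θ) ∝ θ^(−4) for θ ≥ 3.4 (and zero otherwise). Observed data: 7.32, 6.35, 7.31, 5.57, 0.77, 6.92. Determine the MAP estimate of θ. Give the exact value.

The Uniform(0, θ) likelihood is θ^(−n) for θ ≥ max(xᵢ), zero otherwise. Here max(xᵢ) = 7.32.
Posterior ∝ θ^(−4) · θ^(−6) = θ^(−10) on θ ≥ max(3.4, 7.32) = 7.32.
This density is strictly decreasing in θ, so the posterior mode lies at the lower boundary of the support.

θ̂_MAP = 7.32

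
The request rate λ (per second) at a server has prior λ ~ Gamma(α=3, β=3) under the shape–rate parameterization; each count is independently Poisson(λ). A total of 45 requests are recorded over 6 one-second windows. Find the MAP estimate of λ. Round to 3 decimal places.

Σxᵢ = 45, n = 6.
Posterior ∝ λ^2e^(−3λ) · λ^45e^(−6λ) = λ^47e^(−9λ), i.e. Gamma(shape=48, rate=9).
The mode of a Gamma(a, b) with a ≥ 1 (shape–rate) is (a−1)/b = 47/9 ≈ 5.222.

λ̂_MAP = 5.222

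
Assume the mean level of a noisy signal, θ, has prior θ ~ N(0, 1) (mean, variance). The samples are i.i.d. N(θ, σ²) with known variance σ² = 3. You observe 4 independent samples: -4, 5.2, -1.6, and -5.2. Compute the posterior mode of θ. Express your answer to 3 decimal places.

n = 4; x̄ = ((-4) + 5.2 + (-1.6) + (-5.2))/4 = -5.6/4 = -1.4.
For a Normal prior and Normal likelihood with known variance, the posterior is Normal; its mode equals its mean, the precision-weighted average.
Prior precision 1/σ₀² = 1/1 = 1; data precision n/σ² = 4/3.
θ̂ = (1·0 + (4/3)·(-1.4)) / (1 + 4/3) = (-28/15)/(7/3) = -0.800.

θ̂_MAP = -0.800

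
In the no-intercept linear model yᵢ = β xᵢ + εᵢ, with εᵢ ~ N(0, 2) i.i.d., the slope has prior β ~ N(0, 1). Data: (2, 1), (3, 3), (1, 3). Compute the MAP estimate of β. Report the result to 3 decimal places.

β̂_MAP = 0.875

log p(β | y) = −Σ(yᵢ − βxᵢ)²/(2·2) − β²/(2·1) + const.
Setting the derivative to zero: Σxᵢ(yᵢ − βxᵢ)/2 − β/1 = 0, so β = Σxᵢyᵢ / (Σxᵢ² + σ²/τ²).
Σxᵢyᵢ = 2·1 + 3·3 + 1·3 = 14; Σxᵢ² = 14; σ²/τ² = 2.
β̂_MAP = 14 / (14 + 2) = 14/16 ≈ 0.875.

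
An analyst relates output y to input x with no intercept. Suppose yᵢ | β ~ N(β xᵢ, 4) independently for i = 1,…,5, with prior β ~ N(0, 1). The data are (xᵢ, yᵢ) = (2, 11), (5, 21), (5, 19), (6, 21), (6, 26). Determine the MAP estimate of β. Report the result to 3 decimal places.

log p(β | y) = −Σ(yᵢ − βxᵢ)²/(2·4) − β²/(2·1) + const.
Setting the derivative to zero: Σxᵢ(yᵢ − βxᵢ)/4 − β/1 = 0, so β = Σxᵢyᵢ / (Σxᵢ² + σ²/τ²).
Σxᵢyᵢ = 2·11 + 5·21 + 5·19 + 6·21 + 6·26 = 504; Σxᵢ² = 126; σ²/τ² = 4.
β̂_MAP = 504 / (126 + 4) = 504/130 ≈ 3.877.

β̂_MAP = 3.877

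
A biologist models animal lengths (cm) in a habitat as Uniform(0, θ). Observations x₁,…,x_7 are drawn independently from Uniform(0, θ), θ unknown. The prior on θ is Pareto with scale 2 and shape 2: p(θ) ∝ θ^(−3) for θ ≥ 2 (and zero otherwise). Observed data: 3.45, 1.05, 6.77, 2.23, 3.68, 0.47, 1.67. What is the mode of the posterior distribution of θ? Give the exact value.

θ̂_MAP = 6.77

The Uniform(0, θ) likelihood is θ^(−n) for θ ≥ max(xᵢ), zero otherwise. Here max(xᵢ) = 6.77.
Posterior ∝ θ^(−3) · θ^(−7) = θ^(−10) on θ ≥ max(2, 6.77) = 6.77.
This density is strictly decreasing in θ, so the posterior mode lies at the lower boundary of the support.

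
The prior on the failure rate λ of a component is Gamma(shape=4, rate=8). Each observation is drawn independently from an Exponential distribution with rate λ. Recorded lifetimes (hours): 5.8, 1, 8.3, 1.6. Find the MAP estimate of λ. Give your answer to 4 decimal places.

The Exponential(rate=λ) likelihood is ∝ λ^n e^(−λΣtᵢ). Here n = 4 and Σtᵢ = 5.8 + 1 + 8.3 + 1.6 = 16.7.
Posterior ∝ λ^3e^(−8λ) · λ^4e^(−16.7λ) = λ^7e^(−24.7λ), i.e. Gamma(8, 24.7).
Mode = (a−1)/b = 7/24.7 ≈ 0.2834.

λ̂_MAP = 0.2834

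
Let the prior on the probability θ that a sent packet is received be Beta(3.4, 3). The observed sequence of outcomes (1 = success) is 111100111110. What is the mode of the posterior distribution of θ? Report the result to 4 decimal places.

θ̂_MAP = 0.6951

Prior: Beta(3.4, 3).
Data: 9 successes in 12 trials (from the sequence). The binomial likelihood contributes θ^9(1−θ)^3, so the posterior is Beta(3.4+9, 3+3) = Beta(12.4, 6).
For Beta(a, b) with a, b > 1 the mode is (a−1)/(a+b−2) = 11.4/16.4 ≈ 0.6951.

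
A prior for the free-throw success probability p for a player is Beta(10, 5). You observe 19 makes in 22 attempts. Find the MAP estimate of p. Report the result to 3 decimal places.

Prior: Beta(10, 5).
Data: 19 successes in 22 trials. The binomial likelihood contributes p^19(1−p)^3, so the posterior is Beta(10+19, 5+3) = Beta(29, 8).
For Beta(a, b) with a, b > 1 the mode is (a−1)/(a+b−2) = 28/35 ≈ 0.800.

p̂_MAP = 0.800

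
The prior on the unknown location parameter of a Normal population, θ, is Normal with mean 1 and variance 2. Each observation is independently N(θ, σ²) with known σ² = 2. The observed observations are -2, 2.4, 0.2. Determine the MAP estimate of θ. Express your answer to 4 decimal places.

n = 3; x̄ = ((-2) + 2.4 + 0.2)/3 = 0.6/3 = 0.2.
For a Normal prior and Normal likelihood with known variance, the posterior is Normal; its mode equals its mean, the precision-weighted average.
Prior precision 1/σ₀² = 1/2 = 0.5; data precision n/σ² = 3/2 = 1.5.
θ̂ = (0.5·1 + 1.5·0.2) / (0.5 + 1.5) = 0.8/2 = 0.4000.

θ̂_MAP = 0.4000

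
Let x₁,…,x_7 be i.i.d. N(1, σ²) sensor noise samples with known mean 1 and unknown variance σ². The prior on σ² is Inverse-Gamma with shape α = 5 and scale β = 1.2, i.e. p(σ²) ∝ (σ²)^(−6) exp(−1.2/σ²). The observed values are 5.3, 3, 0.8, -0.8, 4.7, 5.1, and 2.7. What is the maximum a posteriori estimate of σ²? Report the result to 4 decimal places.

Sum of squared deviations about the known mean: SS = (5.3−1)² + (3−1)² + (0.8−1)² + (-0.8−1)² + (4.7−1)² + (5.1−1)² + (2.7−1)² = 59.16.
The Normal likelihood contributes (σ²)^(−n/2) exp(−SS/(2σ²)), so the posterior is Inverse-Gamma(α + n/2, β + SS/2) = Inverse-Gamma(8.5, 30.78).
The mode of Inverse-Gamma(a, b) is b/(a+1) = 30.78/9.5 ≈ 3.2400.

σ̂²_MAP = 3.2400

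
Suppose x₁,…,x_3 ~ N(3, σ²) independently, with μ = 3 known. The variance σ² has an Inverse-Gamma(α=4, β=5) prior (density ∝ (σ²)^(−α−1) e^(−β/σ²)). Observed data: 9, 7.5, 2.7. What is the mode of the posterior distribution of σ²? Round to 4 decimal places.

σ̂²_MAP = 5.1031

Sum of squared deviations about the known mean: SS = (9−3)² + (7.5−3)² + (2.7−3)² = 56.34.
The Normal likelihood contributes (σ²)^(−n/2) exp(−SS/(2σ²)), so the posterior is Inverse-Gamma(α + n/2, β + SS/2) = Inverse-Gamma(5.5, 33.17).
The mode of Inverse-Gamma(a, b) is b/(a+1) = 33.17/6.5 ≈ 5.1031.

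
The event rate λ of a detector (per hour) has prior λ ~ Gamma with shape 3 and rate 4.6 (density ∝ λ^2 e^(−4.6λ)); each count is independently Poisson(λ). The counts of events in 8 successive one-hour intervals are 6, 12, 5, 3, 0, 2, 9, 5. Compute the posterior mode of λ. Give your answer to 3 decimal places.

λ̂_MAP = 3.492

Σxᵢ = 6+12+5+3+0+2+9+5 = 42, with n = 8.
Posterior ∝ λ^2e^(−4.6λ) · λ^42e^(−8λ) = λ^44e^(−12.6λ), i.e. Gamma(shape=45, rate=12.6).
The mode of a Gamma(a, b) with a ≥ 1 (shape–rate) is (a−1)/b = 44/12.6 ≈ 3.492.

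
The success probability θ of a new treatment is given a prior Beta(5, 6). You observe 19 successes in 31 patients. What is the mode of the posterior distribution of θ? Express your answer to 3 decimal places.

θ̂_MAP = 0.575

Prior: Beta(5, 6).
Data: 19 successes in 31 trials. The binomial likelihood contributes θ^19(1−θ)^12, so the posterior is Beta(5+19, 6+12) = Beta(24, 18).
For Beta(a, b) with a, b > 1 the mode is (a−1)/(a+b−2) = 23/40 ≈ 0.575.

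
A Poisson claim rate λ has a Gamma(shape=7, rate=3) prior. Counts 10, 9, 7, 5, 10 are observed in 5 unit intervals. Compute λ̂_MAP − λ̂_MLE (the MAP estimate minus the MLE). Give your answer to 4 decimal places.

MAP − MLE = -2.3250

Σxᵢ = 41. Posterior is Gamma(48, 8); MAP = (48−1)/8 = 47/8 ≈ 5.87500.
MLE = x̄ = 41/5 ≈ 8.20000.
Difference = 47/8 − 41/5 = -93/40 ≈ -2.3250.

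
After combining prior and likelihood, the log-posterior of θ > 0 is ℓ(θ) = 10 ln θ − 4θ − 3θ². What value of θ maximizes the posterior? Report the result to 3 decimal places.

ℓ'(θ) = 10/θ − 4 − 6θ. Setting this to zero and multiplying by θ: 6θ² + 4θ − 10 = 0.
θ = (−4 + √(4² + 4·6·10)) / (2·6) = (−4 + √256) / 12 = (−4 + 16)/12 = 1.
ℓ''(θ) = −10/θ² − 6 < 0, confirming a maximum.

θ̂_MAP = 1.000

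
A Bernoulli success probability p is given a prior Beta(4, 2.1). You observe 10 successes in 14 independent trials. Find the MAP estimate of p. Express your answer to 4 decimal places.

Prior: Beta(4, 2.1).
Data: 10 successes in 14 trials. The binomial likelihood contributes p^10(1−p)^4, so the posterior is Beta(4+10, 2.1+4) = Beta(14, 6.1).
For Beta(a, b) with a, b > 1 the mode is (a−1)/(a+b−2) = 13/18.1 ≈ 0.7182.

p̂_MAP = 0.7182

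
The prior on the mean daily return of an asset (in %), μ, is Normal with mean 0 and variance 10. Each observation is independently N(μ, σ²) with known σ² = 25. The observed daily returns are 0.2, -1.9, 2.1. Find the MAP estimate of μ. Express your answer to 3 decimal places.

n = 3; x̄ = (0.2 + (-1.9) + 2.1)/3 = 0.4/3 = 2/15 ≈ 0.1333.
For a Normal prior and Normal likelihood with known variance, the posterior is Normal; its mode equals its mean, the precision-weighted average.
Prior precision 1/σ₀² = 1/10 = 0.1; data precision n/σ² = 3/25 = 0.12.
μ̂ = (0.1·0 + 0.12·(2/15)) / (0.1 + 0.12) = 0.016/0.22 = 4/55 ≈ 0.073.

μ̂_MAP = 0.073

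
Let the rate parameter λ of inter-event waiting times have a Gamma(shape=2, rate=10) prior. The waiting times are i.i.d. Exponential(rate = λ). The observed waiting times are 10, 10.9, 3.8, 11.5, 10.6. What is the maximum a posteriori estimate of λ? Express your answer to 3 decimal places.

The Exponential(rate=λ) likelihood is ∝ λ^n e^(−λΣtᵢ). Here n = 5 and Σtᵢ = 10 + 10.9 + 3.8 + 11.5 + 10.6 = 46.8.
Posterior ∝ λe^(−10λ) · λ^5e^(−46.8λ) = λ^6e^(−56.8λ), i.e. Gamma(7, 56.8).
Mode = (a−1)/b = 6/56.8 ≈ 0.106.

λ̂_MAP = 0.106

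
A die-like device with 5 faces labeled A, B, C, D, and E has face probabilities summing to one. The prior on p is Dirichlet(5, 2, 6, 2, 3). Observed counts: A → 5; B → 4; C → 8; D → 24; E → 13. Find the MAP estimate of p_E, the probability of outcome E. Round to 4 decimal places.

The posterior is Dirichlet(αᵢ + nᵢ) = Dirichlet(10, 6, 14, 26, 16).
For a Dirichlet(a₁,…,a_K) with all aᵢ > 1, the mode has j-th component (aⱼ − 1)/(Σaᵢ − K).
Here Σaᵢ = 72 and K = 5, so p_E = (16 − 1)/(72 − 5) = 15/67 ≈ 0.2239.

MAP estimate of p_E = 0.2239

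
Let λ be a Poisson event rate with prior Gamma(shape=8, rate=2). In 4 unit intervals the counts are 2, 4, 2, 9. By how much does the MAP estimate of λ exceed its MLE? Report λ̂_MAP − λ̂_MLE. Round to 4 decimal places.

MAP − MLE = -0.2500

Σxᵢ = 17. Posterior is Gamma(25, 6); MAP = (25−1)/6 = 24/6 ≈ 4.00000.
MLE = x̄ = 17/4 ≈ 4.25000.
Difference = 24/6 − 17/4 = -1/4 ≈ -0.2500.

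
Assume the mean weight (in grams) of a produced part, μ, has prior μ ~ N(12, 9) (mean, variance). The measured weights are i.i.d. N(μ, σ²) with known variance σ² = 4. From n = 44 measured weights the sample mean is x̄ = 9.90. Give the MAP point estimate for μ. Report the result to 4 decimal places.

n = 44, x̄ = 9.90.
For a Normal prior and Normal likelihood with known variance, the posterior is Normal; its mode equals its mean, the precision-weighted average.
Prior precision 1/σ₀² = 1/9; data precision n/σ² = 44/4 = 11.
μ̂ = ((1/9)·12 + 11·9.9) / (1/9 + 11) = (3307/30)/(100/9) = 9.9210.

μ̂_MAP = 9.9210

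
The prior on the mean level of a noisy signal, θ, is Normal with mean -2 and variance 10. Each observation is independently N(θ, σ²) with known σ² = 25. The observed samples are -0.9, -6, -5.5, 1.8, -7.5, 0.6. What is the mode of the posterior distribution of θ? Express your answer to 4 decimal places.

θ̂_MAP = -2.6471

n = 6; x̄ = ((-0.9) + (-6) + (-5.5) + 1.8 + (-7.5) + 0.6)/6 = -17.5/6 = -35/12 ≈ -2.9167.
For a Normal prior and Normal likelihood with known variance, the posterior is Normal; its mode equals its mean, the precision-weighted average.
Prior precision 1/σ₀² = 1/10 = 0.1; data precision n/σ² = 6/25 = 0.24.
θ̂ = (0.1·(-2) + 0.24·(-35/12)) / (0.1 + 0.24) = (-0.9)/0.34 = -45/17 ≈ -2.6471.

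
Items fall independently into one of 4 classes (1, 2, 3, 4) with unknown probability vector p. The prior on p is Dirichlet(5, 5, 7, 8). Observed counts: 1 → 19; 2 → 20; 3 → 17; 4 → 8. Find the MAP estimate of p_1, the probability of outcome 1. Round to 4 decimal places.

MAP estimate: 0.2706

The posterior is Dirichlet(αᵢ + nᵢ) = Dirichlet(24, 25, 24, 16).
For a Dirichlet(a₁,…,a_K) with all aᵢ > 1, the mode has j-th component (aⱼ − 1)/(Σaᵢ − K).
Here Σaᵢ = 89 and K = 4, so p_1 = (24 − 1)/(89 − 4) = 23/85 ≈ 0.2706.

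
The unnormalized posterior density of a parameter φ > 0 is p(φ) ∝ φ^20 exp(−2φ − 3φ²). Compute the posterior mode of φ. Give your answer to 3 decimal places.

φ̂_MAP = 1.667

ℓ'(φ) = 20/φ − 2 − 6φ. Setting this to zero and multiplying by φ: 6φ² + 2φ − 20 = 0.
φ = (−2 + √(2² + 4·6·20)) / (2·6) = (−2 + √484) / 12 = (−2 + 22)/12 = 5/3.
ℓ''(φ) = −20/φ² − 6 < 0, confirming a maximum.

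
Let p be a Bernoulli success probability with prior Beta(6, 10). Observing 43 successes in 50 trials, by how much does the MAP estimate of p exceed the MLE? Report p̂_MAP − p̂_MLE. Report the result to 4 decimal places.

Posterior is Beta(49, 17); MAP = (49−1)/(66−2) = 48/64 ≈ 0.75000.
MLE ignores the prior: p̂_MLE = k/n = 43/50 ≈ 0.86000.
Difference = 48/64 − 43/50 = -11/100 ≈ -0.1100.

MAP − MLE = -0.1100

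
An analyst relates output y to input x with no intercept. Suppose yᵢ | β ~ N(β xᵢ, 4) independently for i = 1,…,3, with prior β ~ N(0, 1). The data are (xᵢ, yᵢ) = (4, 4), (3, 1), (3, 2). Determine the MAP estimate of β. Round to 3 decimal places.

log p(β | y) = −Σ(yᵢ − βxᵢ)²/(2·4) − β²/(2·1) + const.
Setting the derivative to zero: Σxᵢ(yᵢ − βxᵢ)/4 − β/1 = 0, so β = Σxᵢyᵢ / (Σxᵢ² + σ²/τ²).
Σxᵢyᵢ = 4·4 + 3·1 + 3·2 = 25; Σxᵢ² = 34; σ²/τ² = 4.
β̂_MAP = 25 / (34 + 4) = 25/38 ≈ 0.658.

β̂_MAP = 0.658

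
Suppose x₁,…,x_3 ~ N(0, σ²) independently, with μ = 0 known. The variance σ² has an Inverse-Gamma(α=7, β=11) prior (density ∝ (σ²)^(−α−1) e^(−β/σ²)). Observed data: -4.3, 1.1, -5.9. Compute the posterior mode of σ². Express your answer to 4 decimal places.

Sum of squared deviations about the known mean: SS = (-4.3−0)² + (1.1−0)² + (-5.9−0)² = 54.51.
The Normal likelihood contributes (σ²)^(−n/2) exp(−SS/(2σ²)), so the posterior is Inverse-Gamma(α + n/2, β + SS/2) = Inverse-Gamma(8.5, 38.255).
The mode of Inverse-Gamma(a, b) is b/(a+1) = 38.255/9.5 ≈ 4.0268.

σ̂²_MAP = 4.0268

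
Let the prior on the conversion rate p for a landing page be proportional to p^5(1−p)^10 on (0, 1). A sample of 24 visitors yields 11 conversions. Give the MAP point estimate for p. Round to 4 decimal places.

p̂_MAP = 0.4103

The prior density ∝ p^5(1−p)^10 is the kernel of Beta(6, 11).
Data: 11 successes in 24 trials. The binomial likelihood contributes p^11(1−p)^13, so the posterior is Beta(6+11, 11+13) = Beta(17, 24).
For Beta(a, b) with a, b > 1 the mode is (a−1)/(a+b−2) = 16/39 ≈ 0.4103.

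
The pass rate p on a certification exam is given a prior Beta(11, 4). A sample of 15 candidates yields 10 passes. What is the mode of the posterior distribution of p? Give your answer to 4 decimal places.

p̂_MAP = 0.7143

Prior: Beta(11, 4).
Data: 10 successes in 15 trials. The binomial likelihood contributes p^10(1−p)^5, so the posterior is Beta(11+10, 4+5) = Beta(21, 9).
For Beta(a, b) with a, b > 1 the mode is (a−1)/(a+b−2) = 20/28 ≈ 0.7143.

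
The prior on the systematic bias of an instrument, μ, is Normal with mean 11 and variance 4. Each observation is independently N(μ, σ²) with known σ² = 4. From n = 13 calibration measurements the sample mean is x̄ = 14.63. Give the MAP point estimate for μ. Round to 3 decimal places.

n = 13, x̄ = 14.63.
For a Normal prior and Normal likelihood with known variance, the posterior is Normal; its mode equals its mean, the precision-weighted average.
Prior precision 1/σ₀² = 1/4 = 0.25; data precision n/σ² = 13/4 = 3.25.
μ̂ = (0.25·11 + 3.25·14.63) / (0.25 + 3.25) = 50.2975/3.5 = 20119/1400 ≈ 14.371.

μ̂_MAP = 14.371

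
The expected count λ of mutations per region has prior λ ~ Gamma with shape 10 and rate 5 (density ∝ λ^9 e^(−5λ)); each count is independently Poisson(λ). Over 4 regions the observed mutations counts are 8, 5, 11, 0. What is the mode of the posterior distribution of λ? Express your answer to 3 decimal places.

λ̂_MAP = 3.667

Σxᵢ = 8+5+11+0 = 24, with n = 4.
Posterior ∝ λ^9e^(−5λ) · λ^24e^(−4λ) = λ^33e^(−9λ), i.e. Gamma(shape=34, rate=9).
The mode of a Gamma(a, b) with a ≥ 1 (shape–rate) is (a−1)/b = 33/9 ≈ 3.667.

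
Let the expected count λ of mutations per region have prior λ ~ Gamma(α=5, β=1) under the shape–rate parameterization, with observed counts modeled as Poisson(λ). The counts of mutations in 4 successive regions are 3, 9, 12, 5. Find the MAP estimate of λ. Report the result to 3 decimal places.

λ̂_MAP = 6.600

Σxᵢ = 3+9+12+5 = 29, with n = 4.
Posterior ∝ λ^4e^(−1λ) · λ^29e^(−4λ) = λ^33e^(−5λ), i.e. Gamma(shape=34, rate=5).
The mode of a Gamma(a, b) with a ≥ 1 (shape–rate) is (a−1)/b = 33/5 ≈ 6.600.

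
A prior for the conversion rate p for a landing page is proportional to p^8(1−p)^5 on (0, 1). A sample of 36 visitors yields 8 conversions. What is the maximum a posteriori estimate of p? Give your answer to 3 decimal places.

The prior density ∝ p^8(1−p)^5 is the kernel of Beta(9, 6).
Data: 8 successes in 36 trials. The binomial likelihood contributes p^8(1−p)^28, so the posterior is Beta(9+8, 6+28) = Beta(17, 34).
For Beta(a, b) with a, b > 1 the mode is (a−1)/(a+b−2) = 16/49 ≈ 0.327.

p̂_MAP = 0.327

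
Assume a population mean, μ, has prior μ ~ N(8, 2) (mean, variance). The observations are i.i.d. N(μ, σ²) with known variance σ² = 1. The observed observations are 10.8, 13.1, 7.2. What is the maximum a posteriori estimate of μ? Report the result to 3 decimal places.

n = 3; x̄ = (10.8 + 13.1 + 7.2)/3 = 31.1/3 = 311/30 ≈ 10.3667.
For a Normal prior and Normal likelihood with known variance, the posterior is Normal; its mode equals its mean, the precision-weighted average.
Prior precision 1/σ₀² = 1/2 = 0.5; data precision n/σ² = 3/1 = 3.
μ̂ = (0.5·8 + 3·(311/30)) / (0.5 + 3) = 35.1/3.5 = 351/35 ≈ 10.029.

μ̂_MAP = 10.029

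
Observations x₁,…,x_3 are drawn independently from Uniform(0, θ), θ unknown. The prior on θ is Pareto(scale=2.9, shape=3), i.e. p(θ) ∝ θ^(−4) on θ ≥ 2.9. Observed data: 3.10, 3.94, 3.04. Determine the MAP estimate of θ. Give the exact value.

The Uniform(0, θ) likelihood is θ^(−n) for θ ≥ max(xᵢ), zero otherwise. Here max(xᵢ) = 3.94.
Posterior ∝ θ^(−4) · θ^(−3) = θ^(−7) on θ ≥ max(2.9, 3.94) = 3.94.
This density is strictly decreasing in θ, so the posterior mode lies at the lower boundary of the support.

θ̂_MAP = 3.94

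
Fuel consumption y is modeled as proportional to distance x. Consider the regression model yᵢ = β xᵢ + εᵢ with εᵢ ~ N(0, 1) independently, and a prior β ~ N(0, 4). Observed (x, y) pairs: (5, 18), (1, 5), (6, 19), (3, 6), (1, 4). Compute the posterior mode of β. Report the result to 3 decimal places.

log p(β | y) = −Σ(yᵢ − βxᵢ)²/(2·1) − β²/(2·4) + const.
Setting the derivative to zero: Σxᵢ(yᵢ − βxᵢ)/1 − β/4 = 0, so β = Σxᵢyᵢ / (Σxᵢ² + σ²/τ²).
Σxᵢyᵢ = 5·18 + 1·5 + 6·19 + 3·6 + 1·4 = 231; Σxᵢ² = 72; σ²/τ² = 0.25.
β̂_MAP = 231 / (72 + 0.25) = 231/72.25 ≈ 3.197.

β̂_MAP = 3.197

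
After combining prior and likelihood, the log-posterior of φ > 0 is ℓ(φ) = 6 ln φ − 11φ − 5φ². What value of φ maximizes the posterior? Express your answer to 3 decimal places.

ℓ'(φ) = 6/φ − 11 − 10φ. Setting this to zero and multiplying by φ: 10φ² + 11φ − 6 = 0.
φ = (−11 + √(11² + 4·10·6)) / (2·10) = (−11 + √361) / 20 = (−11 + 19)/20 = 2/5.
ℓ''(φ) = −6/φ² − 10 < 0, confirming a maximum.

φ̂_MAP = 0.400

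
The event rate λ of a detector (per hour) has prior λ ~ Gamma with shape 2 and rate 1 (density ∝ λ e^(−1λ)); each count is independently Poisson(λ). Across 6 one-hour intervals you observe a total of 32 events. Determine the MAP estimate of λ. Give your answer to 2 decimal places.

λ̂_MAP = 4.71

Σxᵢ = 32, n = 6.
Posterior ∝ λe^(−1λ) · λ^32e^(−6λ) = λ^33e^(−7λ), i.e. Gamma(shape=34, rate=7).
The mode of a Gamma(a, b) with a ≥ 1 (shape–rate) is (a−1)/b = 33/7 ≈ 4.71.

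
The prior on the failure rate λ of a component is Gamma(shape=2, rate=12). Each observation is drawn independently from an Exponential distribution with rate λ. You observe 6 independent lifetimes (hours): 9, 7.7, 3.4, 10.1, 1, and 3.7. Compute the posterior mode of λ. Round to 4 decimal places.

λ̂_MAP = 0.1493

The Exponential(rate=λ) likelihood is ∝ λ^n e^(−λΣtᵢ). Here n = 6 and Σtᵢ = 9 + 7.7 + 3.4 + 10.1 + 1 + 3.7 = 34.9.
Posterior ∝ λe^(−12λ) · λ^6e^(−34.9λ) = λ^7e^(−46.9λ), i.e. Gamma(8, 46.9).
Mode = (a−1)/b = 7/46.9 ≈ 0.1493.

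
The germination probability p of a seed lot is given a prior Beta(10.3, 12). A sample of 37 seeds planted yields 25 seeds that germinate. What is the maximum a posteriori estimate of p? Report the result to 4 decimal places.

p̂_MAP = 0.5986

Prior: Beta(10.3, 12).
Data: 25 successes in 37 trials. The binomial likelihood contributes p^25(1−p)^12, so the posterior is Beta(10.3+25, 12+12) = Beta(35.3, 24).
For Beta(a, b) with a, b > 1 the mode is (a−1)/(a+b−2) = 34.3/57.3 ≈ 0.5986.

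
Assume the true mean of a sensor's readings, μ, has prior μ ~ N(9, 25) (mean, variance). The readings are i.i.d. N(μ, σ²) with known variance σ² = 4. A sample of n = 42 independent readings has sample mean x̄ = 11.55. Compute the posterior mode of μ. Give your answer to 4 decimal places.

n = 42, x̄ = 11.55.
For a Normal prior and Normal likelihood with known variance, the posterior is Normal; its mode equals its mean, the precision-weighted average.
Prior precision 1/σ₀² = 1/25 = 0.04; data precision n/σ² = 42/4 = 10.5.
μ̂ = (0.04·9 + 10.5·11.55) / (0.04 + 10.5) = 121.635/10.54 = 1431/124 ≈ 11.5403.

μ̂_MAP = 11.5403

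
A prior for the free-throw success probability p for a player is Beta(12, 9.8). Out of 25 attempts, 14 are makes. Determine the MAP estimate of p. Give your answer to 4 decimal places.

Prior: Beta(12, 9.8).
Data: 14 successes in 25 trials. The binomial likelihood contributes p^14(1−p)^11, so the posterior is Beta(12+14, 9.8+11) = Beta(26, 20.8).
For Beta(a, b) with a, b > 1 the mode is (a−1)/(a+b−2) = 25/44.8 ≈ 0.5580.

p̂_MAP = 0.5580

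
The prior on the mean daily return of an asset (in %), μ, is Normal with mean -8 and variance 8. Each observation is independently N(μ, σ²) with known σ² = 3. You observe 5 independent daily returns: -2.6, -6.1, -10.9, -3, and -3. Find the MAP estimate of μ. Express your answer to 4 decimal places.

n = 5; x̄ = ((-2.6) + (-6.1) + (-10.9) + (-3) + (-3))/5 = -25.6/5 = -5.12.
For a Normal prior and Normal likelihood with known variance, the posterior is Normal; its mode equals its mean, the precision-weighted average.
Prior precision 1/σ₀² = 1/8 = 0.125; data precision n/σ² = 5/3.
μ̂ = (0.125·(-8) + (5/3)·(-5.12)) / (0.125 + 5/3) = (-143/15)/(43/24) = -1144/215 ≈ -5.3209.

μ̂_MAP = -5.3209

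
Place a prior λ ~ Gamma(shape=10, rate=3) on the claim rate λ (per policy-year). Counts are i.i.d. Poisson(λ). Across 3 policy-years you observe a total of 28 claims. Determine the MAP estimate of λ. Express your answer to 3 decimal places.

λ̂_MAP = 6.167

Σxᵢ = 28, n = 3.
Posterior ∝ λ^9e^(−3λ) · λ^28e^(−3λ) = λ^37e^(−6λ), i.e. Gamma(shape=38, rate=6).
The mode of a Gamma(a, b) with a ≥ 1 (shape–rate) is (a−1)/b = 37/6 ≈ 6.167.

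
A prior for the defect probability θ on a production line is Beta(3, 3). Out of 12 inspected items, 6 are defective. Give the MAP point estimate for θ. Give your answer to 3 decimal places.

Prior: Beta(3, 3).
Data: 6 successes in 12 trials. The binomial likelihood contributes θ^6(1−θ)^6, so the posterior is Beta(3+6, 3+6) = Beta(9, 9).
For Beta(a, b) with a, b > 1 the mode is (a−1)/(a+b−2) = 8/16 ≈ 0.500.

θ̂_MAP = 0.500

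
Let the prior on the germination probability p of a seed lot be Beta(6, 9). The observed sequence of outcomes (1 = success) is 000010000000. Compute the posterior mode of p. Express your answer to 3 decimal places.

Prior: Beta(6, 9).
Data: 1 success in 12 trials (from the sequence). The binomial likelihood contributes p(1−p)^11, so the posterior is Beta(6+1, 9+11) = Beta(7, 20).
For Beta(a, b) with a, b > 1 the mode is (a−1)/(a+b−2) = 6/25 ≈ 0.240.

p̂_MAP = 0.240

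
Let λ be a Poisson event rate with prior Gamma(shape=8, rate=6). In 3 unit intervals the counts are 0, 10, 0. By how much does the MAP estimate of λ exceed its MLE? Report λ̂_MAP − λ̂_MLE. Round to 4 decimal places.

Σxᵢ = 10. Posterior is Gamma(18, 9); MAP = (18−1)/9 = 17/9 ≈ 1.88889.
MLE = x̄ = 10/3 ≈ 3.33333.
Difference = 17/9 − 10/3 = -13/9 ≈ -1.4444.

MAP − MLE = -1.4444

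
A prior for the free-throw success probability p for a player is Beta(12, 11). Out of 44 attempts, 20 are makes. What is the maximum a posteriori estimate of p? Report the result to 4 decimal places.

p̂_MAP = 0.4769

Prior: Beta(12, 11).
Data: 20 successes in 44 trials. The binomial likelihood contributes p^20(1−p)^24, so the posterior is Beta(12+20, 11+24) = Beta(32, 35).
For Beta(a, b) with a, b > 1 the mode is (a−1)/(a+b−2) = 31/65 ≈ 0.4769.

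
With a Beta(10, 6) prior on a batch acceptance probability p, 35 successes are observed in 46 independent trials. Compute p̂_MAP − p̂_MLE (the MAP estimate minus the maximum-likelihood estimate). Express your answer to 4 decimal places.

Posterior is Beta(45, 17); MAP = (45−1)/(62−2) = 44/60 ≈ 0.73333.
MLE ignores the prior: p̂_MLE = k/n = 35/46 ≈ 0.76087.
Difference = 44/60 − 35/46 = -19/690 ≈ -0.0275.

MAP − MLE = -0.0275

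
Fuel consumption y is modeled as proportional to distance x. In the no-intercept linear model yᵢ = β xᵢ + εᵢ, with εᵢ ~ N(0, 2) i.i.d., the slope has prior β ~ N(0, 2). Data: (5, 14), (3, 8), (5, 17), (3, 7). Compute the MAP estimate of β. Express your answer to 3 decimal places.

log p(β | y) = −Σ(yᵢ − βxᵢ)²/(2·2) − β²/(2·2) + const.
Setting the derivative to zero: Σxᵢ(yᵢ − βxᵢ)/2 − β/2 = 0, so β = Σxᵢyᵢ / (Σxᵢ² + σ²/τ²).
Σxᵢyᵢ = 5·14 + 3·8 + 5·17 + 3·7 = 200; Σxᵢ² = 68; σ²/τ² = 1.
β̂_MAP = 200 / (68 + 1) = 200/69 ≈ 2.899.

β̂_MAP = 2.899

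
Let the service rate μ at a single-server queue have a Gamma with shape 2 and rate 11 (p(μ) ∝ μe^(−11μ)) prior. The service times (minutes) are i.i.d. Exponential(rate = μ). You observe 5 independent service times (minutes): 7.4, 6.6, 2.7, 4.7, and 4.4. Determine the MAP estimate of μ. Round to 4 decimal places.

μ̂_MAP = 0.1630

The Exponential(rate=μ) likelihood is ∝ μ^n e^(−μΣtᵢ). Here n = 5 and Σtᵢ = 7.4 + 6.6 + 2.7 + 4.7 + 4.4 = 25.8.
Posterior ∝ μe^(−11μ) · μ^5e^(−25.8μ) = μ^6e^(−36.8μ), i.e. Gamma(7, 36.8).
Mode = (a−1)/b = 6/36.8 ≈ 0.1630.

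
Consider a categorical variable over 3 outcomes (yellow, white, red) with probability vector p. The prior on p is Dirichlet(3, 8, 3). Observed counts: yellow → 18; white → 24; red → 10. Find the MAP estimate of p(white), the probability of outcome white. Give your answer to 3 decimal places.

MAP estimate of p(white) = 0.492

The posterior is Dirichlet(αᵢ + nᵢ) = Dirichlet(21, 32, 13).
For a Dirichlet(a₁,…,a_K) with all aᵢ > 1, the mode has j-th component (aⱼ − 1)/(Σaᵢ − K).
Here Σaᵢ = 66 and K = 3, so p(white) = (32 − 1)/(66 − 3) = 31/63 ≈ 0.492.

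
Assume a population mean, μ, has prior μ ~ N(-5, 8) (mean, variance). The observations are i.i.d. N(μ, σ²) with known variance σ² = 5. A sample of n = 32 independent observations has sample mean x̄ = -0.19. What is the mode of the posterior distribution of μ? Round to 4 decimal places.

n = 32, x̄ = -0.19.
For a Normal prior and Normal likelihood with known variance, the posterior is Normal; its mode equals its mean, the precision-weighted average.
Prior precision 1/σ₀² = 1/8 = 0.125; data precision n/σ² = 32/5 = 6.4.
μ̂ = (0.125·(-5) + 6.4·(-0.19)) / (0.125 + 6.4) = (-1.841)/6.525 = -1841/6525 ≈ -0.2821.

μ̂_MAP = -0.2821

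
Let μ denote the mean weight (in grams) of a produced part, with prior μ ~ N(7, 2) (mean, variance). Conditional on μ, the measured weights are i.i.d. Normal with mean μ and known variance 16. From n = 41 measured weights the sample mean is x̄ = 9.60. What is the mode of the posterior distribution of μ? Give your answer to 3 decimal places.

n = 41, x̄ = 9.60.
For a Normal prior and Normal likelihood with known variance, the posterior is Normal; its mode equals its mean, the precision-weighted average.
Prior precision 1/σ₀² = 1/2 = 0.5; data precision n/σ² = 41/16 = 2.5625.
μ̂ = (0.5·7 + 2.5625·9.6) / (0.5 + 2.5625) = 28.1/3.0625 = 2248/245 ≈ 9.176.

μ̂_MAP = 9.176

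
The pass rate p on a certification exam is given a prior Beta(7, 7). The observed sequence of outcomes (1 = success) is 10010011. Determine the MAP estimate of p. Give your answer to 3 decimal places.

p̂_MAP = 0.500

Prior: Beta(7, 7).
Data: 4 successes in 8 trials (from the sequence). The binomial likelihood contributes p^4(1−p)^4, so the posterior is Beta(7+4, 7+4) = Beta(11, 11).
For Beta(a, b) with a, b > 1 the mode is (a−1)/(a+b−2) = 10/20 ≈ 0.500.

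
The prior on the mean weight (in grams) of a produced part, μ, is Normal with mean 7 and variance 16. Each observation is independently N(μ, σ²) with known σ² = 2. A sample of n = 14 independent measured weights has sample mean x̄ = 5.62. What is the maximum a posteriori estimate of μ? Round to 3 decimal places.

n = 14, x̄ = 5.62.
For a Normal prior and Normal likelihood with known variance, the posterior is Normal; its mode equals its mean, the precision-weighted average.
Prior precision 1/σ₀² = 1/16 = 0.0625; data precision n/σ² = 14/2 = 7.
μ̂ = (0.0625·7 + 7·5.62) / (0.0625 + 7) = 39.7775/7.0625 = 15911/2825 ≈ 5.632.

μ̂_MAP = 5.632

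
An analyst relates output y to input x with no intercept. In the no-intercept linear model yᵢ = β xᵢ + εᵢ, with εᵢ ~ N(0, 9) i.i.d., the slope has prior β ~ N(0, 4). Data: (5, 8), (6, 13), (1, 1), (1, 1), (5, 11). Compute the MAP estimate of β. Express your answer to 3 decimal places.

β̂_MAP = 1.939

log p(β | y) = −Σ(yᵢ − βxᵢ)²/(2·9) − β²/(2·4) + const.
Setting the derivative to zero: Σxᵢ(yᵢ − βxᵢ)/9 − β/4 = 0, so β = Σxᵢyᵢ / (Σxᵢ² + σ²/τ²).
Σxᵢyᵢ = 5·8 + 6·13 + 1·1 + 1·1 + 5·11 = 175; Σxᵢ² = 88; σ²/τ² = 2.25.
β̂_MAP = 175 / (88 + 2.25) = 175/90.25 ≈ 1.939.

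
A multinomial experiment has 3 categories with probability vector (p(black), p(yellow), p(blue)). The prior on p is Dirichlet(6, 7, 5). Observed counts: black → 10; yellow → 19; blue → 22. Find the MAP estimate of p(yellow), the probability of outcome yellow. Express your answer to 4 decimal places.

The posterior is Dirichlet(αᵢ + nᵢ) = Dirichlet(16, 26, 27).
For a Dirichlet(a₁,…,a_K) with all aᵢ > 1, the mode has j-th component (aⱼ − 1)/(Σaᵢ − K).
Here Σaᵢ = 69 and K = 3, so p(yellow) = (26 − 1)/(69 − 3) = 25/66 ≈ 0.3788.

MAP estimate of p(yellow) = 0.3788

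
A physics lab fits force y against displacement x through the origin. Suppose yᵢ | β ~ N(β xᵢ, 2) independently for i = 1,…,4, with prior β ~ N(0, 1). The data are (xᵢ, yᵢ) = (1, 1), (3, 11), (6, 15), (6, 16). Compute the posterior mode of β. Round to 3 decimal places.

β̂_MAP = 2.619

log p(β | y) = −Σ(yᵢ − βxᵢ)²/(2·2) − β²/(2·1) + const.
Setting the derivative to zero: Σxᵢ(yᵢ − βxᵢ)/2 − β/1 = 0, so β = Σxᵢyᵢ / (Σxᵢ² + σ²/τ²).
Σxᵢyᵢ = 1·1 + 3·11 + 6·15 + 6·16 = 220; Σxᵢ² = 82; σ²/τ² = 2.
β̂_MAP = 220 / (82 + 2) = 220/84 ≈ 2.619.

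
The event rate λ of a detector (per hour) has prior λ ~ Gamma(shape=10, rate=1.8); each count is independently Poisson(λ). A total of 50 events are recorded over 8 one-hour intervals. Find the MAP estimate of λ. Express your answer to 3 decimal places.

λ̂_MAP = 6.020

Σxᵢ = 50, n = 8.
Posterior ∝ λ^9e^(−1.8λ) · λ^50e^(−8λ) = λ^59e^(−9.8λ), i.e. Gamma(shape=60, rate=9.8).
The mode of a Gamma(a, b) with a ≥ 1 (shape–rate) is (a−1)/b = 59/9.8 ≈ 6.020.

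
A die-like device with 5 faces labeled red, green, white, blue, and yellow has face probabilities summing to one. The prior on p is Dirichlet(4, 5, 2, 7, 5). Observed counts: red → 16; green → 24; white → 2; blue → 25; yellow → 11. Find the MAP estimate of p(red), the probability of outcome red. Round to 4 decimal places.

MAP estimate of p(red) = 0.1979

The posterior is Dirichlet(αᵢ + nᵢ) = Dirichlet(20, 29, 4, 32, 16).
For a Dirichlet(a₁,…,a_K) with all aᵢ > 1, the mode has j-th component (aⱼ − 1)/(Σaᵢ − K).
Here Σaᵢ = 101 and K = 5, so p(red) = (20 − 1)/(101 − 5) = 19/96 ≈ 0.1979.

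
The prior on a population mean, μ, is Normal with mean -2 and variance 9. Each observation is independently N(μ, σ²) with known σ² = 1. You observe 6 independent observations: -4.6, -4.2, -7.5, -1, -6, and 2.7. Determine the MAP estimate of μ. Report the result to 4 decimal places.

n = 6; x̄ = ((-4.6) + (-4.2) + (-7.5) + (-1) + (-6) + 2.7)/6 = -20.6/6 = -103/30 ≈ -3.4333.
For a Normal prior and Normal likelihood with known variance, the posterior is Normal; its mode equals its mean, the precision-weighted average.
Prior precision 1/σ₀² = 1/9; data precision n/σ² = 6/1 = 6.
μ̂ = ((1/9)·(-2) + 6·(-103/30)) / (1/9 + 6) = (-937/45)/(55/9) = -937/275 ≈ -3.4073.

μ̂_MAP = -3.4073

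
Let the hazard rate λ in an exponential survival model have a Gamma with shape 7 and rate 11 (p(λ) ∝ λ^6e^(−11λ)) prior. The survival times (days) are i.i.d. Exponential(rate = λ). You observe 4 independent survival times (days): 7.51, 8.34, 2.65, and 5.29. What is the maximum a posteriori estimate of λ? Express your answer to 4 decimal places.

λ̂_MAP = 0.2874

The Exponential(rate=λ) likelihood is ∝ λ^n e^(−λΣtᵢ). Here n = 4 and Σtᵢ = 7.51 + 8.34 + 2.65 + 5.29 = 23.79.
Posterior ∝ λ^6e^(−11λ) · λ^4e^(−23.79λ) = λ^10e^(−34.79λ), i.e. Gamma(11, 34.79).
Mode = (a−1)/b = 10/34.79 ≈ 0.2874.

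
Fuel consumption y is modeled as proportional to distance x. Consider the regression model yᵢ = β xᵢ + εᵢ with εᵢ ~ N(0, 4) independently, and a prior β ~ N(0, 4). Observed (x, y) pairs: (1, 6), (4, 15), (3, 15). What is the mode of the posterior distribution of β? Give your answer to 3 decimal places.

β̂_MAP = 4.111

log p(β | y) = −Σ(yᵢ − βxᵢ)²/(2·4) − β²/(2·4) + const.
Setting the derivative to zero: Σxᵢ(yᵢ − βxᵢ)/4 − β/4 = 0, so β = Σxᵢyᵢ / (Σxᵢ² + σ²/τ²).
Σxᵢyᵢ = 1·6 + 4·15 + 3·15 = 111; Σxᵢ² = 26; σ²/τ² = 1.
β̂_MAP = 111 / (26 + 1) = 111/27 ≈ 4.111.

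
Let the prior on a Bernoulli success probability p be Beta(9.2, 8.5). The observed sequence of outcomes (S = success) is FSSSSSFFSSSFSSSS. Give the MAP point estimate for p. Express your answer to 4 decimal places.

p̂_MAP = 0.6372

Prior: Beta(9.2, 8.5).
Data: 12 successes in 16 trials (from the sequence). The binomial likelihood contributes p^12(1−p)^4, so the posterior is Beta(9.2+12, 8.5+4) = Beta(21.2, 12.5).
For Beta(a, b) with a, b > 1 the mode is (a−1)/(a+b−2) = 20.2/31.7 ≈ 0.6372.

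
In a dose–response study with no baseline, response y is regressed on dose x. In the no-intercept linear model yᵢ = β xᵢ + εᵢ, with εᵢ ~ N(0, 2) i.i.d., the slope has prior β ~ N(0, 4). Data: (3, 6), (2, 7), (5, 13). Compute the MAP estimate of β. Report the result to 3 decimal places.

β̂_MAP = 2.519

log p(β | y) = −Σ(yᵢ − βxᵢ)²/(2·2) − β²/(2·4) + const.
Setting the derivative to zero: Σxᵢ(yᵢ − βxᵢ)/2 − β/4 = 0, so β = Σxᵢyᵢ / (Σxᵢ² + σ²/τ²).
Σxᵢyᵢ = 3·6 + 2·7 + 5·13 = 97; Σxᵢ² = 38; σ²/τ² = 0.5.
β̂_MAP = 97 / (38 + 0.5) = 97/38.5 ≈ 2.519.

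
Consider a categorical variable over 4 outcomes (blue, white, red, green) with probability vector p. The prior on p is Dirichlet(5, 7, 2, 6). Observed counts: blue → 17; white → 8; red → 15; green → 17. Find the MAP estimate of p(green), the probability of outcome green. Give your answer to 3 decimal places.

The posterior is Dirichlet(αᵢ + nᵢ) = Dirichlet(22, 15, 17, 23).
For a Dirichlet(a₁,…,a_K) with all aᵢ > 1, the mode has j-th component (aⱼ − 1)/(Σaᵢ − K).
Here Σaᵢ = 77 and K = 4, so p(green) = (23 − 1)/(77 − 4) = 22/73 ≈ 0.301.

MAP estimate of p(green) = 0.301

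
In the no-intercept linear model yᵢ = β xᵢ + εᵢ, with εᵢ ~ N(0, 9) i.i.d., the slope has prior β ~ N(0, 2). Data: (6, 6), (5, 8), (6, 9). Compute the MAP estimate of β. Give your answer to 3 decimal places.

β̂_MAP = 1.281

log p(β | y) = −Σ(yᵢ − βxᵢ)²/(2·9) − β²/(2·2) + const.
Setting the derivative to zero: Σxᵢ(yᵢ − βxᵢ)/9 − β/2 = 0, so β = Σxᵢyᵢ / (Σxᵢ² + σ²/τ²).
Σxᵢyᵢ = 6·6 + 5·8 + 6·9 = 130; Σxᵢ² = 97; σ²/τ² = 4.5.
β̂_MAP = 130 / (97 + 4.5) = 130/101.5 ≈ 1.281.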